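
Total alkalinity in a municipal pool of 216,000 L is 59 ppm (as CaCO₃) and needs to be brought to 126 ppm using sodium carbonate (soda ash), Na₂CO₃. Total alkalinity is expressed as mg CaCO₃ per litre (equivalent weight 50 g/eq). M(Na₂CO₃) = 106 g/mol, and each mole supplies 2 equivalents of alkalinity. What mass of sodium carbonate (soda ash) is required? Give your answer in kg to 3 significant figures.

Alkalinity to add: (126 − 59) = 67 mg/L as CaCO₃ × 216,000 L = 14,470 g as CaCO₃.
Equivalents: 14,470 g ÷ 50 g/eq = 289.4 eq.
Each mole of Na₂CO₃ supplies 2 eq, so 289.4 / 2 = 144.7 mol.
Mass: 144.7 mol × 106 g/mol = 15,340 g.

15.3 kg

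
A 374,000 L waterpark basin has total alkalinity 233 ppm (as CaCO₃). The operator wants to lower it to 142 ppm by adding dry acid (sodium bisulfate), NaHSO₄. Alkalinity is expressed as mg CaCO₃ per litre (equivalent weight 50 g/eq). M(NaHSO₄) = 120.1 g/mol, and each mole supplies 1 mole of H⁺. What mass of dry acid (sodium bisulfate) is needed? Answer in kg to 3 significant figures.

81.7 kg

Alkalinity to neutralize: (233 − 142) = 91 mg/L as CaCO₃ × 374,000 L = 34,030 g as CaCO₃.
Equivalents of H⁺ required: 34,030 ÷ 50 g/eq = 680.7 eq = 680.7 mol NaHSO₄.
Mass of NaHSO₄: 680.7 × 120.1 = 81,750 g.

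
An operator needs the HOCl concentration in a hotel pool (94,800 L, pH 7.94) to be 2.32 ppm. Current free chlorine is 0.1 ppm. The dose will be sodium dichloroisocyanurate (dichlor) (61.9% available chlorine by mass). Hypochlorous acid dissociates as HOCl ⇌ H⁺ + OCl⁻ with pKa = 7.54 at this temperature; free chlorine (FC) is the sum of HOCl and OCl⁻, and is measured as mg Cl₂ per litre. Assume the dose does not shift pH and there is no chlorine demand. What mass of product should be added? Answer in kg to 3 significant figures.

1.23 kg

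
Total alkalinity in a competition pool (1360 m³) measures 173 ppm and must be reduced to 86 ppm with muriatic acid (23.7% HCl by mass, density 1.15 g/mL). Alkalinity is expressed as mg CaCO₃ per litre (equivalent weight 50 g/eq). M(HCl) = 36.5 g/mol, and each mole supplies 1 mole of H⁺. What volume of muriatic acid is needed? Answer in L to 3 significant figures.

Volume: 1360 m³ = 1,360,000 L.
Alkalinity to neutralize: (173 − 86) = 87 mg/L as CaCO₃ × 1,360,000 L = 118,300 g as CaCO₃.
Equivalents of H⁺ required: 118,300 ÷ 50 g/eq = 2366 eq = 2366 mol HCl.
Mass of HCl: 2366 × 36.5 = 86,370 g.
Mass of 23.7% solution: 86,370 / 0.237 = 364,400 g.
Volume: 364,400 g ÷ 1.15 g/mL = 316,900 mL.

317 L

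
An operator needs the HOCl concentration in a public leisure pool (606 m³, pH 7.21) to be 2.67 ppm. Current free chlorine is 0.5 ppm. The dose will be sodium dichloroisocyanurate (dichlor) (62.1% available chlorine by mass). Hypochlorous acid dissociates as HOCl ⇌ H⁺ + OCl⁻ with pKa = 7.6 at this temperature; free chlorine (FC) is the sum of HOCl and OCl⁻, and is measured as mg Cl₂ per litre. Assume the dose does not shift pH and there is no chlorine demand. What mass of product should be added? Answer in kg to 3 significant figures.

Volume: 606 m³ = 606,000 L.
[OCl⁻]/[HOCl] = 10^(pH − pKa) = 10^(7.21 − 7.6) = 0.4074; fraction as HOCl = 1/(1 + 0.4074) = 0.7105.
Free chlorine required for 2.67 ppm HOCl: 2.67 / 0.7105 = 3.758 ppm.
FC to add: 3.758 − 0.5 = 3.258 mg/L as Cl₂.
Cl₂ equivalent: 3.258 mg/L × 606,000 L = 1974 g.
Product at 62.1% available Cl: 1974 / 0.621 = 3179 g.

3.18 kg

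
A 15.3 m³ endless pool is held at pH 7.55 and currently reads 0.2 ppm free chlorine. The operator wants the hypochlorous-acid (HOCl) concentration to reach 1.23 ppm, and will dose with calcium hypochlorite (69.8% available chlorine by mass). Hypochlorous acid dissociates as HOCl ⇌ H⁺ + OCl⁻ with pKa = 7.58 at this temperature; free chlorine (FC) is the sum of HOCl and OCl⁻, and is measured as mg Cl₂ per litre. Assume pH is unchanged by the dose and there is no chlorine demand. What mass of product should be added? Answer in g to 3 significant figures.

47.7 g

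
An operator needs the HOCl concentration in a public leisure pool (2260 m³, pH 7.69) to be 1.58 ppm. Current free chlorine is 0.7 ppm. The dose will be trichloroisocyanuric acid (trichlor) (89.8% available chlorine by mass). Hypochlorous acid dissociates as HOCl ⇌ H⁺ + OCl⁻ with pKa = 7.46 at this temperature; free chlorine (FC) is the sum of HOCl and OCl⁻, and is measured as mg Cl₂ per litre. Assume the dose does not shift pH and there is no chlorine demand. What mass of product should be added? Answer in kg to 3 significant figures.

8.97 kg

Volume: 2260 m³ = 2,260,000 L.
[OCl⁻]/[HOCl] = 10^(pH − pKa) = 10^(7.69 − 7.46) = 1.698; fraction as HOCl = 1/(1 + 1.698) = 0.3706.
Free chlorine required for 1.58 ppm HOCl: 1.58 / 0.3706 = 4.263 ppm.
FC to add: 4.263 − 0.7 = 3.563 mg/L as Cl₂.
Cl₂ equivalent: 3.563 mg/L × 2,260,000 L = 8053 g.
Product at 89.8% available Cl: 8053 / 0.898 = 8968 g.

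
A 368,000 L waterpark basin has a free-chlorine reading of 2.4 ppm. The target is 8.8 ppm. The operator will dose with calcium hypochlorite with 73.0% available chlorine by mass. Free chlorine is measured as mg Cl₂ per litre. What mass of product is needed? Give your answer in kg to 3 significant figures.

3.23 kg

Chlorine deficit: 8.8 − 2.4 = 6.4 ppm = 6.4 mg/L as Cl₂.
Cl₂ equivalent needed: 6.4 mg/L × 368,000 L = 2,355,000 mg = 2355 g.
Product at 73.0% available chlorine: 2355 / 0.73 = 3226 g.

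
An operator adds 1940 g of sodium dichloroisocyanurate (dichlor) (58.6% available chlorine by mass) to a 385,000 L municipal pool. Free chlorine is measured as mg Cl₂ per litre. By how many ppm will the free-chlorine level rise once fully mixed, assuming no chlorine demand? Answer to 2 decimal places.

2.95 ppm

Available chlorine delivered: 1940 g × 0.586 = 1137 g as Cl₂.
Concentration rise: 1137 g / 385,000 L = 2.953 mg/L = 2.95 ppm.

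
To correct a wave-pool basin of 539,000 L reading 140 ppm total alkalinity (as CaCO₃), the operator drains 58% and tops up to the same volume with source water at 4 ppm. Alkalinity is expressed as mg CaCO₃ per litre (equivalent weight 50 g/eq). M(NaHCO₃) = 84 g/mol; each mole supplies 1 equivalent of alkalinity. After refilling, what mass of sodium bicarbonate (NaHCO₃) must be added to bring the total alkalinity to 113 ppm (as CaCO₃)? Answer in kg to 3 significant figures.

47.0 kg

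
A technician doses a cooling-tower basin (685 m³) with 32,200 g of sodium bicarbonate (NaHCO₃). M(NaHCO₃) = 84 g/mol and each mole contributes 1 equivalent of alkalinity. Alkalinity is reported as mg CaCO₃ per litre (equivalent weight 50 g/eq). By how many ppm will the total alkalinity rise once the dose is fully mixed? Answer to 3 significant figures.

Volume: 685 m³ = 685,000 L.
Moles of NaHCO₃: 32,200 g ÷ 84 g/mol = 383.3 mol → 383.3 eq of alkalinity.
As CaCO₃: 383.3 eq × 50 g/eq = 19,170 g.
Rise: 19,170 g / 685,000 L × 1000 = 27.98 mg/L.

28.0 ppm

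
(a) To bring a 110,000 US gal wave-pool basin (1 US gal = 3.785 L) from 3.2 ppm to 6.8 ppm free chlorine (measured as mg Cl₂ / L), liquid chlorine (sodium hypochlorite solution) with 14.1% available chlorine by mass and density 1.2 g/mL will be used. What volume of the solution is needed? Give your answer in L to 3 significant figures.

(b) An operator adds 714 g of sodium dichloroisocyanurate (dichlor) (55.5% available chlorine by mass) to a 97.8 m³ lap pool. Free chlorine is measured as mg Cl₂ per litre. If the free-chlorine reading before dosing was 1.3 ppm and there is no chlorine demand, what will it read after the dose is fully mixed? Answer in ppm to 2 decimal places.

(a) Volume: 110,000 US gal × 3.785 L/gal = 416,350 L.
(a) Chlorine deficit: 6.8 − 3.2 = 3.6 ppm = 3.6 mg/L as Cl₂.
(a) Cl₂ equivalent needed: 3.6 mg/L × 416,350 L = 1,499,000 mg = 1499 g.
(a) Product at 14.1% available chlorine: 1499 / 0.141 = 10,630 g.
(a) Volume at density 1.2 g/mL: 10,630 g ÷ 1.2 g/mL = 8859 mL.

(b) Volume: 97.8 m³ = 97,800 L.
(b) Available chlorine delivered: 714 g × 0.555 = 396.3 g as Cl₂.
(b) Concentration rise: 396.3 g / 97,800 L = 4.052 mg/L = 4.05 ppm.
(b) Final FC: 1.3 + 4.05 = 5.35 ppm.

(a) 8.86 L; (b) 5.35 ppm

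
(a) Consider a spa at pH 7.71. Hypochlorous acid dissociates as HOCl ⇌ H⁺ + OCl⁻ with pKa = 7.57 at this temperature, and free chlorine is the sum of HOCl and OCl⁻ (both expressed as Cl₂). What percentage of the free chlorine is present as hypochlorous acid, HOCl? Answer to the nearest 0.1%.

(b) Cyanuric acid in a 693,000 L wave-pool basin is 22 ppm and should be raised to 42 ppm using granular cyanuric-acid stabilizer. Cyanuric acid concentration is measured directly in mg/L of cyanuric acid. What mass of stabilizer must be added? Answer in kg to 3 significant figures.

(a) 42.0%; (b) 13.9 kg

(a) [OCl⁻]/[HOCl] = 10^(pH − pKa) = 10^(7.71 − 7.57) = 10^0.14 = 1.38.
(a) Fraction as HOCl = 1 / (1 + 1.38) = 0.4201.

(b) CYA to add: (42 − 22) = 20 mg/L × 693,000 L = 13,860 g cyanuric acid.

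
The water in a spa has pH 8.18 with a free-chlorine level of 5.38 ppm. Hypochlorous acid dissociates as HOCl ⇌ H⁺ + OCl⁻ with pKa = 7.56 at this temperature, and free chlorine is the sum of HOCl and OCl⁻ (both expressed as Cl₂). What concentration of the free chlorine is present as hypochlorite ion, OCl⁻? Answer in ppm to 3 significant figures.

4.34 ppm

[OCl⁻]/[HOCl] = 10^(pH − pKa) = 10^(8.18 − 7.56) = 10^0.62 = 4.169.
Fraction as HOCl = 1 / (1 + 4.169) = 0.1935.
OCl⁻ = (1 − 0.1935) × 5.38 ppm = 4.339 ppm.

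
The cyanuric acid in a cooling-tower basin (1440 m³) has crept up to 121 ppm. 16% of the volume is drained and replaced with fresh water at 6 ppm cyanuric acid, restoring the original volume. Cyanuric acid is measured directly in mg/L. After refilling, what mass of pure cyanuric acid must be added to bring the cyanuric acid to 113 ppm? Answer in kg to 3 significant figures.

15.0 kg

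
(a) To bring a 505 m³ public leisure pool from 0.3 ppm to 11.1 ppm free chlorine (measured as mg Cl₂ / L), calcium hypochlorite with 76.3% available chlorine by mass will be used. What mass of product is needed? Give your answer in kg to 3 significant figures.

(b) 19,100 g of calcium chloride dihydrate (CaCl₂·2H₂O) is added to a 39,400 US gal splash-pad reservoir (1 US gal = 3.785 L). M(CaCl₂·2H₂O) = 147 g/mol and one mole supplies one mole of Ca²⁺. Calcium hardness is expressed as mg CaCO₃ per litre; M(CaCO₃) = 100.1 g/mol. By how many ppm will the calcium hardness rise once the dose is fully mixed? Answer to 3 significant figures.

(a) Volume: 505 m³ = 505,000 L.
(a) Chlorine deficit: 11.1 − 0.3 = 10.8 ppm = 10.8 mg/L as Cl₂.
(a) Cl₂ equivalent needed: 10.8 mg/L × 505,000 L = 5,454,000 mg = 5454 g.
(a) Product at 76.3% available chlorine: 5454 / 0.763 = 7148 g.

(b) Volume: 39,400 US gal × 3.785 L/gal = 149,129 L.
(b) Moles of Ca²⁺: 19,100 g ÷ 147 g/mol = 129.9 mol.
(b) As CaCO₃: 129.9 mol × 100.1 g/mol = 13,010 g.
(b) Rise: 13,010 g / 149,129 L × 1000 = 87.21 mg/L.

(a) 7.15 kg; (b) 87.2 ppm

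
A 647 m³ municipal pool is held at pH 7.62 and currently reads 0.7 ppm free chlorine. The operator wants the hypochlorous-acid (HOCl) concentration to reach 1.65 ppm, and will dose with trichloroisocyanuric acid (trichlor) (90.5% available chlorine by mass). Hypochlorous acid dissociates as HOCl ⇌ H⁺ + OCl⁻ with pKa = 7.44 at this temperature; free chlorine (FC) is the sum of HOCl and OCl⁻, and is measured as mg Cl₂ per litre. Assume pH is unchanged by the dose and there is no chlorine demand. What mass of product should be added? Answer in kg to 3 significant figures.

Volume: 647 m³ = 647,000 L.
[OCl⁻]/[HOCl] = 10^(pH − pKa) = 10^(7.62 − 7.44) = 1.514; fraction as HOCl = 1/(1 + 1.514) = 0.3978.
Free chlorine required for 1.65 ppm HOCl: 1.65 / 0.3978 = 4.147 ppm.
FC to add: 4.147 − 0.7 = 3.447 mg/L as Cl₂.
Cl₂ equivalent: 3.447 mg/L × 647,000 L = 2230 g.
Product at 90.5% available Cl: 2230 / 0.905 = 2465 g.

2.46 kg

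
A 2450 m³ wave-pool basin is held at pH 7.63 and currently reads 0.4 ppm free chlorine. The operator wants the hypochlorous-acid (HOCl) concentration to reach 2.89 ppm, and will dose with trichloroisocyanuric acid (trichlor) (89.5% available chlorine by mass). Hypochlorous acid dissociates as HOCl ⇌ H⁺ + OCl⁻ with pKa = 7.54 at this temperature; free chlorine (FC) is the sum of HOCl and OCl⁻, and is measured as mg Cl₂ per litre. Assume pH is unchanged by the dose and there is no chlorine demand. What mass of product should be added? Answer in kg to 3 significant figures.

16.5 kg

Volume: 2450 m³ = 2,450,000 L.
[OCl⁻]/[HOCl] = 10^(pH − pKa) = 10^(7.63 − 7.54) = 1.23; fraction as HOCl = 1/(1 + 1.23) = 0.4484.
Free chlorine required for 2.89 ppm HOCl: 2.89 / 0.4484 = 6.445 ppm.
FC to add: 6.445 − 0.4 = 6.045 mg/L as Cl₂.
Cl₂ equivalent: 6.045 mg/L × 2,450,000 L = 14,810 g.
Product at 89.5% available Cl: 14,810 / 0.895 = 16,550 g.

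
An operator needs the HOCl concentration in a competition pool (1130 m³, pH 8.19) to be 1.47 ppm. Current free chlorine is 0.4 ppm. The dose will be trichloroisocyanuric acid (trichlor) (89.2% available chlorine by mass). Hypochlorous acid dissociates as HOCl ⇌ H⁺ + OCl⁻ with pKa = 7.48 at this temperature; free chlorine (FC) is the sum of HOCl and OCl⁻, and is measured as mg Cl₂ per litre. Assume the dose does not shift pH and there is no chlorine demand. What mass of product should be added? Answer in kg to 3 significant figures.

10.9 kg

Volume: 1130 m³ = 1,130,000 L.
[OCl⁻]/[HOCl] = 10^(pH − pKa) = 10^(8.19 − 7.48) = 5.129; fraction as HOCl = 1/(1 + 5.129) = 0.1632.
Free chlorine required for 1.47 ppm HOCl: 1.47 / 0.1632 = 9.009 ppm.
FC to add: 9.009 − 0.4 = 8.609 mg/L as Cl₂.
Cl₂ equivalent: 8.609 mg/L × 1,130,000 L = 9728 g.
Product at 89.2% available Cl: 9728 / 0.892 = 10,910 g.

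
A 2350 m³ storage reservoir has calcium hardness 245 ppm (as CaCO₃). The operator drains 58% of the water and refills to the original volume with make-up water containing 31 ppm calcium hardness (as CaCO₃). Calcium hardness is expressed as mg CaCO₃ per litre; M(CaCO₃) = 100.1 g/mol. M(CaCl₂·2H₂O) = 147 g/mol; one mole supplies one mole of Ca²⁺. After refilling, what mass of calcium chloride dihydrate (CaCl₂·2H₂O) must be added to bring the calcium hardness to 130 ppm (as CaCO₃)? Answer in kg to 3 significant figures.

31.5 kg

Volume: 2350 m³ = 2,350,000 L.
After draining 58% and refilling: 245 × 0.42 + 31 × 0.58 = 120.88 ppm.
Deficit to target: 130 − 120.88 = 9.12 mg/L.
As CaCO₃: 9.12 mg/L × 2,350,000 L = 21,430 g; ÷ 100.1 = 214.1 mol Ca²⁺.
Mass: 214.1 × 147 = 31,470 g.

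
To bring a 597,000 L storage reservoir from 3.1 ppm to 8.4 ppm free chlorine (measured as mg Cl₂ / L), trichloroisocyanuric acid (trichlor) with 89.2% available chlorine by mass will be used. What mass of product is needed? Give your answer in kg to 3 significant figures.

Chlorine deficit: 8.4 − 3.1 = 5.3 ppm = 5.3 mg/L as Cl₂.
Cl₂ equivalent needed: 5.3 mg/L × 597,000 L = 3,164,000 mg = 3164 g.
Product at 89.2% available chlorine: 3164 / 0.892 = 3547 g.

3.55 kg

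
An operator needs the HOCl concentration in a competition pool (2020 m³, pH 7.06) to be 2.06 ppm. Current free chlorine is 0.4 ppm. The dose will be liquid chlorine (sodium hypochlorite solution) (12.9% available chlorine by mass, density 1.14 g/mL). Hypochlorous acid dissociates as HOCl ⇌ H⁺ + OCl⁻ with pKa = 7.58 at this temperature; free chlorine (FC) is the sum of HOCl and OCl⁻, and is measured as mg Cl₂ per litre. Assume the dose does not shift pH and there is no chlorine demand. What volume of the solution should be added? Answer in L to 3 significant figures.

31.3 L

Volume: 2020 m³ = 2,020,000 L.
[OCl⁻]/[HOCl] = 10^(pH − pKa) = 10^(7.06 − 7.58) = 0.302; fraction as HOCl = 1/(1 + 0.302) = 0.7681.
Free chlorine required for 2.06 ppm HOCl: 2.06 / 0.7681 = 2.682 ppm.
FC to add: 2.682 − 0.4 = 2.282 mg/L as Cl₂.
Cl₂ equivalent: 2.282 mg/L × 2,020,000 L = 4610 g.
Product at 12.9% available Cl: 4610 / 0.129 = 35,740 g.
Volume: 35,740 g ÷ 1.14 g/mL = 31,350 mL.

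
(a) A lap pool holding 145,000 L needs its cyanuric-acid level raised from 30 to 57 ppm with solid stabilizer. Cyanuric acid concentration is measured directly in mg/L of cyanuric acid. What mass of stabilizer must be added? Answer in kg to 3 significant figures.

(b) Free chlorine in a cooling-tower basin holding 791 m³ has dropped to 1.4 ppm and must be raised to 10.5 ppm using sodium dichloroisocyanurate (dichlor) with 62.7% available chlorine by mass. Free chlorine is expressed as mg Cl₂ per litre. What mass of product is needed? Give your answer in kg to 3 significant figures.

(a) 3.92 kg; (b) 11.5 kg

(a) CYA to add: (57 − 30) = 27 mg/L × 145,000 L = 3915 g cyanuric acid.

(b) Volume: 791 m³ = 791,000 L.
(b) Chlorine deficit: 10.5 − 1.4 = 9.1 ppm = 9.1 mg/L as Cl₂.
(b) Cl₂ equivalent needed: 9.1 mg/L × 791,000 L = 7,198,000 mg = 7198 g.
(b) Product at 62.7% available chlorine: 7198 / 0.627 = 11,480 g.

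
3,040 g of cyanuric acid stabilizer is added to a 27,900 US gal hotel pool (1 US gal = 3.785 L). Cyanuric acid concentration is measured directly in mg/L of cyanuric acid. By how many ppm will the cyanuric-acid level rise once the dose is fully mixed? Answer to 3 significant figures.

Volume: 27,900 US gal × 3.785 L/gal = 105,602 L.
Rise: 3,040 g / 105,602 L × 1000 = 28.79 mg/L.

28.8 ppm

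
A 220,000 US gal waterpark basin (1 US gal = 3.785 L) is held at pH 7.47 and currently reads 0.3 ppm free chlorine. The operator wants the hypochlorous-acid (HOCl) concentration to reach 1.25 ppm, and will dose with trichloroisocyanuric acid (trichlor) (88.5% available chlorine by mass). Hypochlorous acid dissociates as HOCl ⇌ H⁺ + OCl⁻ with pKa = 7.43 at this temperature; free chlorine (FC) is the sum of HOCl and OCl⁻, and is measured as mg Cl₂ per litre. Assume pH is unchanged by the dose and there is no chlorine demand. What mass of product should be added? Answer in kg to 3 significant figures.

2.18 kg

Volume: 220,000 US gal × 3.785 L/gal = 832,700 L.
[OCl⁻]/[HOCl] = 10^(pH − pKa) = 10^(7.47 − 7.43) = 1.096; fraction as HOCl = 1/(1 + 1.096) = 0.477.
Free chlorine required for 1.25 ppm HOCl: 1.25 / 0.477 = 2.621 ppm.
FC to add: 2.621 − 0.3 = 2.321 mg/L as Cl₂.
Cl₂ equivalent: 2.321 mg/L × 832,700 L = 1932 g.
Product at 88.5% available Cl: 1932 / 0.885 = 2183 g.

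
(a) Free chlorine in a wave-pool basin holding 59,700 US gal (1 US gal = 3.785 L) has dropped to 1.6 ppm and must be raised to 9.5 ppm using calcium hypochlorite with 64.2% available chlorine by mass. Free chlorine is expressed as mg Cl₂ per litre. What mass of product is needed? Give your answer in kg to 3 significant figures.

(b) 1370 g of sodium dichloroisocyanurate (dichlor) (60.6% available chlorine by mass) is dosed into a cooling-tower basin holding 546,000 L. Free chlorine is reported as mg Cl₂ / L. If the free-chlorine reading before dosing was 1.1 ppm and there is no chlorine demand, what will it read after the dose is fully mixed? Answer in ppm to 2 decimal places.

(a) 2.78 kg; (b) 2.62 ppm

(a) Volume: 59,700 US gal × 3.785 L/gal = 225,964 L.
(a) Chlorine deficit: 9.5 − 1.6 = 7.9 ppm = 7.9 mg/L as Cl₂.
(a) Cl₂ equivalent needed: 7.9 mg/L × 225,964 L = 1,785,000 mg = 1785 g.
(a) Product at 64.2% available chlorine: 1785 / 0.642 = 2781 g.

(b) Available chlorine delivered: 1370 g × 0.606 = 830.2 g as Cl₂.
(b) Concentration rise: 830.2 g / 546,000 L = 1.521 mg/L = 1.52 ppm.
(b) Final FC: 1.1 + 1.52 = 2.62 ppm.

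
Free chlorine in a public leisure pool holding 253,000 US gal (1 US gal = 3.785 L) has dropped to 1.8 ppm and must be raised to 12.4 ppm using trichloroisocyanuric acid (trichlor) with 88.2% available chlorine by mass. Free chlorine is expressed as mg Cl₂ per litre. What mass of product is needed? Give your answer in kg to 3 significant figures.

Volume: 253,000 US gal × 3.785 L/gal = 957,605 L.
Chlorine deficit: 12.4 − 1.8 = 10.6 ppm = 10.6 mg/L as Cl₂.
Cl₂ equivalent needed: 10.6 mg/L × 957,605 L = 10,150,000 mg = 10,150 g.
Product at 88.2% available chlorine: 10,150 / 0.882 = 11,510 g.

11.5 kg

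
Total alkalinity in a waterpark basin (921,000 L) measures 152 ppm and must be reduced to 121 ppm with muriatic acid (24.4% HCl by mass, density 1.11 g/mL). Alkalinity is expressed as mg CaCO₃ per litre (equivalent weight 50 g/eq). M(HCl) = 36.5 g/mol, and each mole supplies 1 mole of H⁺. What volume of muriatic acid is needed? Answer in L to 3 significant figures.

Alkalinity to neutralize: (152 − 121) = 31 mg/L as CaCO₃ × 921,000 L = 28,550 g as CaCO₃.
Equivalents of H⁺ required: 28,550 ÷ 50 g/eq = 571 eq = 571 mol HCl.
Mass of HCl: 571 × 36.5 = 20,840 g.
Mass of 24.4% solution: 20,840 / 0.244 = 85,420 g.
Volume: 85,420 g ÷ 1.11 g/mL = 76,950 mL.

77.0 L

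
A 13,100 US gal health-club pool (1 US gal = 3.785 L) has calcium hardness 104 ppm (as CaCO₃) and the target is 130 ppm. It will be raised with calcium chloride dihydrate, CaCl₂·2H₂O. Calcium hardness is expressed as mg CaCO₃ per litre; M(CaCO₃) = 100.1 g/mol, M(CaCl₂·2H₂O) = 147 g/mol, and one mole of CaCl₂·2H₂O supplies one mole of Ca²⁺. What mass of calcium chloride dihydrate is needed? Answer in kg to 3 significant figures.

1.89 kg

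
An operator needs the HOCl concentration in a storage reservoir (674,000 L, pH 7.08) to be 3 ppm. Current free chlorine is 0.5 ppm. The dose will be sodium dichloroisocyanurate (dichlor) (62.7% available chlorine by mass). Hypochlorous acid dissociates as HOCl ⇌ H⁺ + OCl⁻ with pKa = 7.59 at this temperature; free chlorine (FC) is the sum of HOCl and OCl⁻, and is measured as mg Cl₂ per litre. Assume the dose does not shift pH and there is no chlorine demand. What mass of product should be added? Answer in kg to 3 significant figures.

[OCl⁻]/[HOCl] = 10^(pH − pKa) = 10^(7.08 − 7.59) = 0.309; fraction as HOCl = 1/(1 + 0.309) = 0.7639.
Free chlorine required for 3 ppm HOCl: 3 / 0.7639 = 3.927 ppm.
FC to add: 3.927 − 0.5 = 3.427 mg/L as Cl₂.
Cl₂ equivalent: 3.427 mg/L × 674,000 L = 2310 g.
Product at 62.7% available Cl: 2310 / 0.627 = 3684 g.

3.68 kg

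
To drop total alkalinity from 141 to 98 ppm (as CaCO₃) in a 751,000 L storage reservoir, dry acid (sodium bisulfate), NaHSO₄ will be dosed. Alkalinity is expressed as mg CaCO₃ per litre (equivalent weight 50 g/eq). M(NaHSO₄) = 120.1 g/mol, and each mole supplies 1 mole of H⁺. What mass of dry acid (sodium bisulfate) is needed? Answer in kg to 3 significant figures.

Alkalinity to neutralize: (141 − 98) = 43 mg/L as CaCO₃ × 751,000 L = 32,290 g as CaCO₃.
Equivalents of H⁺ required: 32,290 ÷ 50 g/eq = 645.9 eq = 645.9 mol NaHSO₄.
Mass of NaHSO₄: 645.9 × 120.1 = 77,570 g.

77.6 kg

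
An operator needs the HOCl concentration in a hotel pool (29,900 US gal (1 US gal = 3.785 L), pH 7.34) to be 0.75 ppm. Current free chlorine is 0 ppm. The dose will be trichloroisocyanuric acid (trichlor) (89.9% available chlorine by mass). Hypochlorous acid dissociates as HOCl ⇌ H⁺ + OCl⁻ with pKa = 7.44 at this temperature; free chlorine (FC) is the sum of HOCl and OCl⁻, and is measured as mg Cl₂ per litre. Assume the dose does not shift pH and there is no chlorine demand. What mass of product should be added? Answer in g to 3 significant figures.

169 g

Volume: 29,900 US gal × 3.785 L/gal = 113,172 L.
[OCl⁻]/[HOCl] = 10^(pH − pKa) = 10^(7.34 − 7.44) = 0.7943; fraction as HOCl = 1/(1 + 0.7943) = 0.5573.
Free chlorine required for 0.75 ppm HOCl: 0.75 / 0.5573 = 1.346 ppm.
FC to add: 1.346 − 0 = 1.346 mg/L as Cl₂.
Cl₂ equivalent: 1.346 mg/L × 113,172 L = 152.3 g.
Product at 89.9% available Cl: 152.3 / 0.899 = 169.4 g.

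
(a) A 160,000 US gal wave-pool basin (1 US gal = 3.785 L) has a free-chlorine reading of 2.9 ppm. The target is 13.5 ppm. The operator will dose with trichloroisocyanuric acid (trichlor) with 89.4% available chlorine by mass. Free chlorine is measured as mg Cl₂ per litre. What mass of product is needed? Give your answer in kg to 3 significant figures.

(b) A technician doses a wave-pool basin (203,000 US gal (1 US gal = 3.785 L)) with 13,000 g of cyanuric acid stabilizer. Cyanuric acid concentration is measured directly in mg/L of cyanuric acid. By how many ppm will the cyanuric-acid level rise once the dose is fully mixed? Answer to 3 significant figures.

(a) Volume: 160,000 US gal × 3.785 L/gal = 605,600 L.
(a) Chlorine deficit: 13.5 − 2.9 = 10.6 ppm = 10.6 mg/L as Cl₂.
(a) Cl₂ equivalent needed: 10.6 mg/L × 605,600 L = 6,419,000 mg = 6419 g.
(a) Product at 89.4% available chlorine: 6419 / 0.894 = 7180 g.

(b) Volume: 203,000 US gal × 3.785 L/gal = 768,355 L.
(b) Rise: 13,000 g / 768,355 L × 1000 = 16.92 mg/L.

(a) 7.18 kg; (b) 16.9 ppm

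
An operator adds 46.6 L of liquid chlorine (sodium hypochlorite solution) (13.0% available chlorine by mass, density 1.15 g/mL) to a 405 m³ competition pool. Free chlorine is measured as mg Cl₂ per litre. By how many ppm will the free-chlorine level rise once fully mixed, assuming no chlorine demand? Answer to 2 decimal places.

17.20 ppm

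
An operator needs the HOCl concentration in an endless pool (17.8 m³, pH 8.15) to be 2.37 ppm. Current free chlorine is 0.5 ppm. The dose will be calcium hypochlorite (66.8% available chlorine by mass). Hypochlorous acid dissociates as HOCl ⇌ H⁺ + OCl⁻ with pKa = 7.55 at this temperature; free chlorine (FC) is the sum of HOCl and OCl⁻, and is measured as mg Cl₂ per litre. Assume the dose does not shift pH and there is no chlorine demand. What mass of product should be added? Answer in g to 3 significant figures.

Volume: 17.8 m³ = 17,800 L.
[OCl⁻]/[HOCl] = 10^(pH − pKa) = 10^(8.15 − 7.55) = 3.981; fraction as HOCl = 1/(1 + 3.981) = 0.2008.
Free chlorine required for 2.37 ppm HOCl: 2.37 / 0.2008 = 11.81 ppm.
FC to add: 11.81 − 0.5 = 11.31 mg/L as Cl₂.
Cl₂ equivalent: 11.31 mg/L × 17,800 L = 201.2 g.
Product at 66.8% available Cl: 201.2 / 0.668 = 301.2 g.

301 g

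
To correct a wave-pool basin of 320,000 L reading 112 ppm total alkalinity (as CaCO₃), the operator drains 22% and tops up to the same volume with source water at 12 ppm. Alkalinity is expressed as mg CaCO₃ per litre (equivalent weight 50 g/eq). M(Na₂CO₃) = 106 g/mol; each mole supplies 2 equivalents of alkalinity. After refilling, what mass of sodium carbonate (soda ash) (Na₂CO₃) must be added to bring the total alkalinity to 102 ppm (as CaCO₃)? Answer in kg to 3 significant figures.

4.07 kg

After draining 22% and refilling: 112 × 0.78 + 12 × 0.22 = 90 ppm.
Deficit to target: 102 − 90 = 12 mg/L.
As CaCO₃: 12 mg/L × 320,000 L = 3840 g; ÷ 50 g/eq ÷ 2 = 38.4 mol Na₂CO₃.
Mass: 38.4 × 106 = 4070 g.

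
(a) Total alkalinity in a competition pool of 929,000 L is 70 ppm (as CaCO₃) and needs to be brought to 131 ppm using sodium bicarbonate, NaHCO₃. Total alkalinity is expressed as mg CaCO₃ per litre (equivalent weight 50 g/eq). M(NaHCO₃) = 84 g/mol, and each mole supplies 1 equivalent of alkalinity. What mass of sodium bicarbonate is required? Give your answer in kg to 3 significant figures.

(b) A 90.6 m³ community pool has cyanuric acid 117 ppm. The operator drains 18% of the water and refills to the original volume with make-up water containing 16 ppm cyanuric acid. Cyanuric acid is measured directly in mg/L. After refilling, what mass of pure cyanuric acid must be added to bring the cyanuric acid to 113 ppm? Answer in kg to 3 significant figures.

(a) 95.2 kg; (b) 1.28 kg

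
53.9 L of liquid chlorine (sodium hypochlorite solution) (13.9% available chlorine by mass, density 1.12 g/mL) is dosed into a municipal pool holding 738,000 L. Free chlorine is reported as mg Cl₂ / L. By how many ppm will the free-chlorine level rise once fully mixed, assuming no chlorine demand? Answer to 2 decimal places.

11.37 ppm

Mass of solution: 53.9 L × 1000 mL/L × 1.12 g/mL = 60,370 g.
Available chlorine delivered: 60,370 g × 0.139 = 8391 g as Cl₂.
Concentration rise: 8391 g / 738,000 L = 11.37 mg/L = 11.37 ppm.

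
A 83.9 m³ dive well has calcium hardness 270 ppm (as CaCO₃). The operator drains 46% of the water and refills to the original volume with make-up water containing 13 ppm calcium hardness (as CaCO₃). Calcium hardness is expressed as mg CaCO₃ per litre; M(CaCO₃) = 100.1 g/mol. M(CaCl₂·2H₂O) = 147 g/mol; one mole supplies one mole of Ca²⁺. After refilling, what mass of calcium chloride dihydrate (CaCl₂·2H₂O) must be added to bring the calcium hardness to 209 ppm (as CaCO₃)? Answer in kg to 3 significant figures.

7.05 kg

Volume: 83.9 m³ = 83,900 L.
After draining 46% and refilling: 270 × 0.54 + 13 × 0.46 = 151.78 ppm.
Deficit to target: 209 − 151.78 = 57.22 mg/L.
As CaCO₃: 57.22 mg/L × 83,900 L = 4801 g; ÷ 100.1 = 47.96 mol Ca²⁺.
Mass: 47.96 × 147 = 7050 g.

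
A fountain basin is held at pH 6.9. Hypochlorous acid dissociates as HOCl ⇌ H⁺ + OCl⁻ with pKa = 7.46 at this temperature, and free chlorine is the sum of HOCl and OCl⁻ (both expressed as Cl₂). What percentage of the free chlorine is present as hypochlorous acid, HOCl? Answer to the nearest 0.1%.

78.4%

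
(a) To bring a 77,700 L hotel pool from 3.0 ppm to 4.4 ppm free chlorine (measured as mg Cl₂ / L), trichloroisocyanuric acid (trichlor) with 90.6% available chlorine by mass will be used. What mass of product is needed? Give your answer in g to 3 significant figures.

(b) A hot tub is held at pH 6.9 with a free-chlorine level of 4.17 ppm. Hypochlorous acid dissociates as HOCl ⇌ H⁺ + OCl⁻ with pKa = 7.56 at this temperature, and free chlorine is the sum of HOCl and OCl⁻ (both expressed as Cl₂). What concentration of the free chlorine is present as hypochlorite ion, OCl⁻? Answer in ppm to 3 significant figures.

(a) Chlorine deficit: 4.4 − 3.0 = 1.4 ppm = 1.4 mg/L as Cl₂.
(a) Cl₂ equivalent needed: 1.4 mg/L × 77,700 L = 108,800 mg = 108.8 g.
(a) Product at 90.6% available chlorine: 108.8 / 0.906 = 120.1 g.

(b) [OCl⁻]/[HOCl] = 10^(pH − pKa) = 10^(6.9 − 7.56) = 10^-0.66 = 0.2188.
(b) Fraction as HOCl = 1 / (1 + 0.2188) = 0.8205.
(b) OCl⁻ = (1 − 0.8205) × 4.17 ppm = 0.7485 ppm.

(a) 120 g; (b) 0.749 ppm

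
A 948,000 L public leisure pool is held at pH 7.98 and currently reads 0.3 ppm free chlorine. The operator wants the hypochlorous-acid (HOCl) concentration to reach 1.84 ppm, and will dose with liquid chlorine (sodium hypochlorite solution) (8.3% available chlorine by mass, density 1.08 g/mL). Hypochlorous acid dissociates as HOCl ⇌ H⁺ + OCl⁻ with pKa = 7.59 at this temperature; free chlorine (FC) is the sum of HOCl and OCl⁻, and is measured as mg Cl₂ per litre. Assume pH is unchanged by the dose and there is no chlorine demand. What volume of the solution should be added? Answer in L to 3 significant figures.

[OCl⁻]/[HOCl] = 10^(pH − pKa) = 10^(7.98 − 7.59) = 2.455; fraction as HOCl = 1/(1 + 2.455) = 0.2895.
Free chlorine required for 1.84 ppm HOCl: 1.84 / 0.2895 = 6.357 ppm.
FC to add: 6.357 − 0.3 = 6.057 mg/L as Cl₂.
Cl₂ equivalent: 6.057 mg/L × 948,000 L = 5742 g.
Product at 8.3% available Cl: 5742 / 0.083 = 69,180 g.
Volume: 69,180 g ÷ 1.08 g/mL = 64,050 mL.

64.1 L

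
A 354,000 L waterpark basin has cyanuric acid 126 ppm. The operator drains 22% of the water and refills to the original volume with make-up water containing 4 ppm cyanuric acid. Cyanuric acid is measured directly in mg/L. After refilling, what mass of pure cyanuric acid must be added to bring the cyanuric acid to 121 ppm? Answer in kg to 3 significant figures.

7.73 kg

After draining 22% and refilling: 126 × 0.78 + 4 × 0.22 = 99.16 ppm.
Deficit to target: 121 − 99.16 = 21.84 mg/L.
Mass: 21.84 mg/L × 354,000 L = 7731 g cyanuric acid.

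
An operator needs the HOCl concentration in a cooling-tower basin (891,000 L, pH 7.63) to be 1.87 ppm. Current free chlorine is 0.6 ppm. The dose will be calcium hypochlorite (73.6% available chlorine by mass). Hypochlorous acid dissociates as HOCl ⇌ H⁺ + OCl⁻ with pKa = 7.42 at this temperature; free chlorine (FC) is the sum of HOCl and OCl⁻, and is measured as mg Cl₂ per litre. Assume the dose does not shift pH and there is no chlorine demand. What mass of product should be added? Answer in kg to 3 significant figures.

5.21 kg

[OCl⁻]/[HOCl] = 10^(pH − pKa) = 10^(7.63 − 7.42) = 1.622; fraction as HOCl = 1/(1 + 1.622) = 0.3814.
Free chlorine required for 1.87 ppm HOCl: 1.87 / 0.3814 = 4.903 ppm.
FC to add: 4.903 − 0.6 = 4.303 mg/L as Cl₂.
Cl₂ equivalent: 4.303 mg/L × 891,000 L = 3834 g.
Product at 73.6% available Cl: 3834 / 0.736 = 5209 g.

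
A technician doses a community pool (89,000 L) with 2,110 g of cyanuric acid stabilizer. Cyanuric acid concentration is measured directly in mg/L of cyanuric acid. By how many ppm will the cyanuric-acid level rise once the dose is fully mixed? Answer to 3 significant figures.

23.7 ppm

Rise: 2,110 g / 89,000 L × 1000 = 23.71 mg/L.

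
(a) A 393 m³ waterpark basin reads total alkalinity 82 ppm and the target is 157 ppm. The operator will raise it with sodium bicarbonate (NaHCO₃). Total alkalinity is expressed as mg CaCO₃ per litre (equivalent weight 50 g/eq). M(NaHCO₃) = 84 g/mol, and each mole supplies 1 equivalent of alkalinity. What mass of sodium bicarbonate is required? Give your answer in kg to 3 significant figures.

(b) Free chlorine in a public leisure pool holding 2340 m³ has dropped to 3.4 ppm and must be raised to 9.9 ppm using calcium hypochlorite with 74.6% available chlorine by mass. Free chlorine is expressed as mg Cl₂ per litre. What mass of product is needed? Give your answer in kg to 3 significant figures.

(a) Volume: 393 m³ = 393,000 L.
(a) Alkalinity to add: (157 − 82) = 75 mg/L as CaCO₃ × 393,000 L = 29,480 g as CaCO₃.
(a) Equivalents: 29,480 g ÷ 50 g/eq = 589.5 eq.
(a) NaHCO₃ supplies 1 eq per mole → 589.5 mol.
(a) Mass: 589.5 mol × 84 g/mol = 49,520 g.

(b) Volume: 2340 m³ = 2,340,000 L.
(b) Chlorine deficit: 9.9 − 3.4 = 6.5 ppm = 6.5 mg/L as Cl₂.
(b) Cl₂ equivalent needed: 6.5 mg/L × 2,340,000 L = 15,210,000 mg = 15,210 g.
(b) Product at 74.6% available chlorine: 15,210 / 0.746 = 20,390 g.

(a) 49.5 kg; (b) 20.4 kg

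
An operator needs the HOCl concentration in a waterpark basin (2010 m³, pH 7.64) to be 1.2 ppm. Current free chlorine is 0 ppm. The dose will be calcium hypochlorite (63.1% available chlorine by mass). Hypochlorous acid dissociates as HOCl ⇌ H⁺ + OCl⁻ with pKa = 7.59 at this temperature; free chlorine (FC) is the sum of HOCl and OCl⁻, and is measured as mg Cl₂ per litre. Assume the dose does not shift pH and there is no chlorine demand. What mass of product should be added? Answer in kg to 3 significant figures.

Volume: 2010 m³ = 2,010,000 L.
[OCl⁻]/[HOCl] = 10^(pH − pKa) = 10^(7.64 − 7.59) = 1.122; fraction as HOCl = 1/(1 + 1.122) = 0.4712.
Free chlorine required for 1.2 ppm HOCl: 1.2 / 0.4712 = 2.546 ppm.
FC to add: 2.546 − 0 = 2.546 mg/L as Cl₂.
Cl₂ equivalent: 2.546 mg/L × 2,010,000 L = 5118 g.
Product at 63.1% available Cl: 5118 / 0.631 = 8111 g.

8.11 kg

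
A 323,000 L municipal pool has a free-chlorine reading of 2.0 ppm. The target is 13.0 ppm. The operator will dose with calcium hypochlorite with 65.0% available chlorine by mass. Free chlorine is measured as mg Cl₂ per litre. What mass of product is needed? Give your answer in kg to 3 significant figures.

Chlorine deficit: 13.0 − 2.0 = 11 ppm = 11 mg/L as Cl₂.
Cl₂ equivalent needed: 11 mg/L × 323,000 L = 3,553,000 mg = 3553 g.
Product at 65.0% available chlorine: 3553 / 0.65 = 5466 g.

5.47 kg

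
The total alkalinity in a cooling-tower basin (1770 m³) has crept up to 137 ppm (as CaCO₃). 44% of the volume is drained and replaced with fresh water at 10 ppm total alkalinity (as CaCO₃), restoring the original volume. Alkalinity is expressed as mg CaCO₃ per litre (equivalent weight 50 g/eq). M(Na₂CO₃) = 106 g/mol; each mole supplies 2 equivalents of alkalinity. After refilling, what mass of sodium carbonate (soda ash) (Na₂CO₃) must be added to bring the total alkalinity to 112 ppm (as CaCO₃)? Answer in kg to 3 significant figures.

57.9 kg

Volume: 1770 m³ = 1,770,000 L.
After draining 44% and refilling: 137 × 0.56 + 10 × 0.44 = 81.12 ppm.
Deficit to target: 112 − 81.12 = 30.88 mg/L.
As CaCO₃: 30.88 mg/L × 1,770,000 L = 54,660 g; ÷ 50 g/eq ÷ 2 = 546.6 mol Na₂CO₃.
Mass: 546.6 × 106 = 57,940 g.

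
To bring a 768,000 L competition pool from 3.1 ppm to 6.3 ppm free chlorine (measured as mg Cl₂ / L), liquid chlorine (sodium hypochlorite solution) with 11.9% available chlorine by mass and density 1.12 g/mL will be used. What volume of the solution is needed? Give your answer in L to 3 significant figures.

18.4 L

Chlorine deficit: 6.3 − 3.1 = 3.2 ppm = 3.2 mg/L as Cl₂.
Cl₂ equivalent needed: 3.2 mg/L × 768,000 L = 2,458,000 mg = 2458 g.
Product at 11.9% available chlorine: 2458 / 0.119 = 20,650 g.
Volume at density 1.12 g/mL: 20,650 g ÷ 1.12 g/mL = 18,440 mL.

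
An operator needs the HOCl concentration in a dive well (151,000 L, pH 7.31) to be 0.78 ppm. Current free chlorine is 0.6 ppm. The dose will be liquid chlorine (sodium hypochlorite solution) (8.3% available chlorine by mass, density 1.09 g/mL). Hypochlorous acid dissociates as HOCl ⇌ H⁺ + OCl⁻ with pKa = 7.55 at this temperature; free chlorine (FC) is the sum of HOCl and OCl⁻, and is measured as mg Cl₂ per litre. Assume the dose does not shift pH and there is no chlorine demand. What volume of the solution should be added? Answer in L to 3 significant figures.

1.05 L

[OCl⁻]/[HOCl] = 10^(pH − pKa) = 10^(7.31 − 7.55) = 0.5754; fraction as HOCl = 1/(1 + 0.5754) = 0.6347.
Free chlorine required for 0.78 ppm HOCl: 0.78 / 0.6347 = 1.229 ppm.
FC to add: 1.229 − 0.6 = 0.6288 mg/L as Cl₂.
Cl₂ equivalent: 0.6288 mg/L × 151,000 L = 94.96 g.
Product at 8.3% available Cl: 94.96 / 0.083 = 1144 g.
Volume: 1144 g ÷ 1.09 g/mL = 1050 mL.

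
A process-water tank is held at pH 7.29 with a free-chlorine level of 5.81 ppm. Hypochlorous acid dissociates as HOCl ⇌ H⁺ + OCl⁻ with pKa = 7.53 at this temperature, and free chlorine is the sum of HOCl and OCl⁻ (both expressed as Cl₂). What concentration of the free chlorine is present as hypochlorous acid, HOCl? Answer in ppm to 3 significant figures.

[OCl⁻]/[HOCl] = 10^(pH − pKa) = 10^(7.29 − 7.53) = 10^-0.24 = 0.5754.
Fraction as HOCl = 1 / (1 + 0.5754) = 0.6347.
HOCl = 0.6347 × 5.81 ppm = 3.688 ppm.

3.69 ppm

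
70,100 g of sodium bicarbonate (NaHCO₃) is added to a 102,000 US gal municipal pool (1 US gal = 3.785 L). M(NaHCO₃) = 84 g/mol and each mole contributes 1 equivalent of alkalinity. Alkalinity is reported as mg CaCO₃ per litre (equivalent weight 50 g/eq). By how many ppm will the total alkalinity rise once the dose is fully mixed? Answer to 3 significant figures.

108 ppm

Volume: 102,000 US gal × 3.785 L/gal = 386,070 L.
Moles of NaHCO₃: 70,100 g ÷ 84 g/mol = 834.5 mol → 834.5 eq of alkalinity.
As CaCO₃: 834.5 eq × 50 g/eq = 41,730 g.
Rise: 41,730 g / 386,070 L × 1000 = 108.1 mg/L.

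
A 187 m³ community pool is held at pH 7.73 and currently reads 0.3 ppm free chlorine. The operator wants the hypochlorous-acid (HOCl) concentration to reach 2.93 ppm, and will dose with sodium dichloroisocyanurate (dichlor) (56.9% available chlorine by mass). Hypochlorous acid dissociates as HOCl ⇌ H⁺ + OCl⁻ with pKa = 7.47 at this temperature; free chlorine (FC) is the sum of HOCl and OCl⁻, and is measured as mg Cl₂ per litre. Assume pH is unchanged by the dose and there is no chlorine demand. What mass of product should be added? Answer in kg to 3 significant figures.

Volume: 187 m³ = 187,000 L.
[OCl⁻]/[HOCl] = 10^(pH − pKa) = 10^(7.73 − 7.47) = 1.82; fraction as HOCl = 1/(1 + 1.82) = 0.3546.
Free chlorine required for 2.93 ppm HOCl: 2.93 / 0.3546 = 8.262 ppm.
FC to add: 8.262 − 0.3 = 7.962 mg/L as Cl₂.
Cl₂ equivalent: 7.962 mg/L × 187,000 L = 1489 g.
Product at 56.9% available Cl: 1489 / 0.569 = 2617 g.

2.62 kg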